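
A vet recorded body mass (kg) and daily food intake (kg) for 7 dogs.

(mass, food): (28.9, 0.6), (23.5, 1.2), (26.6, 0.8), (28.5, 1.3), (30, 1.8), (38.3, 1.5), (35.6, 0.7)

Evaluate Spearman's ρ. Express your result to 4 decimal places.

Rank mass: 4, 1, 2, 3, 5, 7, 6
Rank food: 1, 4, 3, 5, 7, 6, 2
d = rank(mass) − rank(food): 3, -3, -1, -2, -2, 1, 4; Σd² = 44
ρ = 1 − 6Σd² / [n(n²−1)] = 1 − 6×44 / (7×48) = 1 − 264/336 ≈ 0.2143

0.2143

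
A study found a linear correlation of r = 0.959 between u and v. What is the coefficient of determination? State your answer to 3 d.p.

0.920

r² = (0.959)² = 0.920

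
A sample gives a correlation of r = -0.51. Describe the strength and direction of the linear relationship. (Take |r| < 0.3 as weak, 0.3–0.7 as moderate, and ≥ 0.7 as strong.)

r = -0.51 < 0 so the relationship is negative.
|r| = 0.51, which falls in the moderate range.

moderate negative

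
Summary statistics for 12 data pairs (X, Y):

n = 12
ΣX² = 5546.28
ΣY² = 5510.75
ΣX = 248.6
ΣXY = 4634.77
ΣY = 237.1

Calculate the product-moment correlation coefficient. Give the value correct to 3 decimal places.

r = (nΣXY − ΣXΣY) / √[(nΣX² − (ΣX)²)(nΣY² − (ΣY)²)]
Numerator: 12×4634.77 − 248.6×237.1 = -3325.82
Denominator: √[(66555.36 − 61801.96)(66129 − 56216.41)] = √[4753.4 × 9912.59] = 6864.2920
r = -3325.82 / 6864.2920 ≈ -0.485

-0.485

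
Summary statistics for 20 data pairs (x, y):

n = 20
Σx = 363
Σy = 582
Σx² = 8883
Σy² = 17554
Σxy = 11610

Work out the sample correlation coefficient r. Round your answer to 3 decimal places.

r = (nΣxy − ΣxΣy) / √[(nΣx² − (Σx)²)(nΣy² − (Σy)²)]
Numerator: 20×11610 − 363×582 = 20934
Denominator: √[(177660 − 131769)(351080 − 338724)] = √[45891 × 12356] = 23812.3749
r = 20934 / 23812.3749 ≈ 0.879

0.879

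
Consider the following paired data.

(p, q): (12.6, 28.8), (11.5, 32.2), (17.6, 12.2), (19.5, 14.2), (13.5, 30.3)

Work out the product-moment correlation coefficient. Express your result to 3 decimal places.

-0.950

n = 5, Σp = 74.7, Σq = 117.7, Σp² = 1163.27, Σq² = 3134.85, Σpq = 1633.85
nΣpq − ΣpΣq = 8169.25 − 8792.19 = -622.94
nΣp² − (Σp)² = 5816.35 − 5580.09 = 236.26; nΣq² − (Σq)² = 15674.25 − 13853.29 = 1820.96
r = -622.94 / √(236.26 × 1820.96) = -622.94 / 655.9116 ≈ -0.950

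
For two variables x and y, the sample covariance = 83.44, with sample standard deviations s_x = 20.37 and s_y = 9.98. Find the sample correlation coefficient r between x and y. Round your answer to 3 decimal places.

r = Cov(x,y) / (s_x · s_y) = 83.44 / (20.37 × 9.98)
  = 83.44 / 203.2926 ≈ 0.410

0.410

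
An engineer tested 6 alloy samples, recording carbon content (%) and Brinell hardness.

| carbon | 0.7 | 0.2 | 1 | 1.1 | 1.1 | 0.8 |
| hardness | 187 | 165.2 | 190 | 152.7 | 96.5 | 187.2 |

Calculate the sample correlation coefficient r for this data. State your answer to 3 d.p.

n = 6, Σx = 4.9, Σy = 978.6, Σx² = 4.59, Σy² = 166033.42, Σxy = 777.82
nΣxy − ΣxΣy = 4666.92 − 4795.14 = -128.22
nΣx² − (Σx)² = 27.54 − 24.01 = 3.53; nΣy² − (Σy)² = 996200.52 − 957657.96 = 38542.56
r = -128.22 / √(3.53 × 38542.56) = -128.22 / 368.8567 ≈ -0.348

-0.348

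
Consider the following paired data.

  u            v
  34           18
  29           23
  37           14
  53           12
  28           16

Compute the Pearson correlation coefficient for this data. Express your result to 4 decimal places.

n = 5, Σu = 181, Σv = 83, Σu² = 6959, Σv² = 1449, Σuv = 2881
nΣuv − ΣuΣv = 14405 − 15023 = -618
nΣu² − (Σu)² = 34795 − 32761 = 2034; nΣv² − (Σv)² = 7245 − 6889 = 356
r = -618 / √(2034 × 356) = -618 / 850.9430 ≈ -0.7263

-0.7263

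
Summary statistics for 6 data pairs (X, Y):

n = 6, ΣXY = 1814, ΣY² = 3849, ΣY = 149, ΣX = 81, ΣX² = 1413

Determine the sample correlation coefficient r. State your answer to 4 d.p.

-0.9057

r = (nΣXY − ΣXΣY) / √[(nΣX² − (ΣX)²)(nΣY² − (ΣY)²)]
Numerator: 6×1814 − 81×149 = -1185
Denominator: √[(8478 − 6561)(23094 − 22201)] = √[1917 × 893] = 1308.3887
r = -1185 / 1308.3887 ≈ -0.9057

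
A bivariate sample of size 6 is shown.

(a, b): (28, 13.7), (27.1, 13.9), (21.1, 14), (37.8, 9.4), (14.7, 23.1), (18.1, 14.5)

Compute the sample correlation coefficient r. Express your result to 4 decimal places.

-0.8303

n = 6, Σa = 146.8, Σb = 88.6, Σa² = 3936.16, Σb² = 1409.12, Σab = 2013.03
nΣab − ΣaΣb = 12078.18 − 13006.48 = -928.3
nΣa² − (Σa)² = 23616.96 − 21550.24 = 2066.72; nΣb² − (Σb)² = 8454.72 − 7849.96 = 604.76
r = -928.3 / √(2066.72 × 604.76) = -928.3 / 1117.9757 ≈ -0.8303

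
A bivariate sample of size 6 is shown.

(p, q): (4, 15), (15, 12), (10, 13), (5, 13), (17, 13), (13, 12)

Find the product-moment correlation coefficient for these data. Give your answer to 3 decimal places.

-0.687

n = 6, Σp = 64, Σq = 78, Σp² = 824, Σq² = 1020, Σpq = 812
nΣpq − ΣpΣq = 4872 − 4992 = -120
nΣp² − (Σp)² = 4944 − 4096 = 848; nΣq² − (Σq)² = 6120 − 6084 = 36
r = -120 / √(848 × 36) = -120 / 174.7226 ≈ -0.687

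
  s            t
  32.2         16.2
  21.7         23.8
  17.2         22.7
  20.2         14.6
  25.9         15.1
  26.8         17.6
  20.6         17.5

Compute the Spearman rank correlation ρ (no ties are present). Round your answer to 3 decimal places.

-0.107

Rank s: 7, 4, 1, 2, 5, 6, 3
Rank t: 3, 7, 6, 1, 2, 5, 4
d = rank(s) − rank(t): 4, -3, -5, 1, 3, 1, -1; Σd² = 62
ρ = 1 − 6Σd² / [n(n²−1)] = 1 − 6×62 / (7×48) = 1 − 372/336 ≈ -0.107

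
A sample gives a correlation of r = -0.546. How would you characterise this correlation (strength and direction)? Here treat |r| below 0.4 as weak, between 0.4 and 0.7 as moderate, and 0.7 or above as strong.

moderate negative

r = -0.546 < 0 so the relationship is negative.
|r| = 0.546, which falls in the moderate range.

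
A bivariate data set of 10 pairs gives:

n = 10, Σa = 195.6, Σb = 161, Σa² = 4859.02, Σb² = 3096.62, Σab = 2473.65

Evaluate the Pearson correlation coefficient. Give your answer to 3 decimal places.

-0.936

r = (nΣab − ΣaΣb) / √[(nΣa² − (Σa)²)(nΣb² − (Σb)²)]
Numerator: 10×2473.65 − 195.6×161 = -6755.1
Denominator: √[(48590.2 − 38259.36)(30966.2 − 25921)] = √[10330.84 × 5045.2] = 7219.4982
r = -6755.1 / 7219.4982 ≈ -0.936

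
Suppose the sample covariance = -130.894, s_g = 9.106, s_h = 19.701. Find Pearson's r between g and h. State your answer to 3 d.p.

r = Cov(g,h) / (s_g · s_h) = -130.894 / (9.106 × 19.701)
  = -130.894 / 179.3973 ≈ -0.730

-0.730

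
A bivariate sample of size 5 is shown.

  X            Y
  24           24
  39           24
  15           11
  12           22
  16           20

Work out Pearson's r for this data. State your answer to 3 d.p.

0.509

n = 5, ΣX = 106, ΣY = 101, ΣX² = 2722, ΣY² = 2157, ΣXY = 2261
nΣXY − ΣXΣY = 11305 − 10706 = 599
nΣX² − (ΣX)² = 13610 − 11236 = 2374; nΣY² − (ΣY)² = 10785 − 10201 = 584
r = 599 / √(2374 × 584) = 599 / 1177.4617 ≈ 0.509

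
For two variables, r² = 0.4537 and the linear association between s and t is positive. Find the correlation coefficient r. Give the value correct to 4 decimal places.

0.6736

|r| = √0.4537 = 0.6736
The association is positive, so r = 0.6736.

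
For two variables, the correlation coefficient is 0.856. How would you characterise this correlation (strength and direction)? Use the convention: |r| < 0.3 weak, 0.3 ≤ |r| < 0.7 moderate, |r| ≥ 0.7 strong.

strong positive

r = 0.856 > 0 so the relationship is positive.
|r| = 0.856, which falls in the strong range.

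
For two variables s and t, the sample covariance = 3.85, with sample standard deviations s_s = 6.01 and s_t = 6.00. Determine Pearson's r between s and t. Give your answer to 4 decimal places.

r = Cov(s,t) / (s_s · s_t) = 3.85 / (6.01 × 6.00)
  = 3.85 / 36.0600 ≈ 0.1068

0.1068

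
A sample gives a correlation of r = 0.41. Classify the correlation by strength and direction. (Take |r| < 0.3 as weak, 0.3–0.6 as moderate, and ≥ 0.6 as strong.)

moderate positive

r = 0.41 > 0 so the relationship is positive.
|r| = 0.41, which falls in the moderate range.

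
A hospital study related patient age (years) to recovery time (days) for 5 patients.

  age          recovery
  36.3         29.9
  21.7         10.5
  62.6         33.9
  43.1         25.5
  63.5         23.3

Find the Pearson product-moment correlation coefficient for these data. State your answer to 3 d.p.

0.663

n = 5, Σx = 227.2, Σy = 123.1, Σx² = 11597.2, Σy² = 3346.61, Σxy = 6013.96
nΣxy − ΣxΣy = 30069.8 − 27968.32 = 2101.48
nΣx² − (Σx)² = 57986 − 51619.84 = 6366.16; nΣy² − (Σy)² = 16733.05 − 15153.61 = 1579.44
r = 2101.48 / √(6366.16 × 1579.44) = 2101.48 / 3170.9569 ≈ 0.663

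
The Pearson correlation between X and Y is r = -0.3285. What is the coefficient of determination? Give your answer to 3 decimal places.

0.108

r² = (-0.3285)² = 0.108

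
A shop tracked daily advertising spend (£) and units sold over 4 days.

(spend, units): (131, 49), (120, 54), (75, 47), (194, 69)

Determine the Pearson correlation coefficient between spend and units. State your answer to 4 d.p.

0.9153

n = 4, Σx = 520, Σy = 219, Σx² = 74822, Σy² = 12287, Σxy = 29810
nΣxy − ΣxΣy = 119240 − 113880 = 5360
nΣx² − (Σx)² = 299288 − 270400 = 28888; nΣy² − (Σy)² = 49148 − 47961 = 1187
r = 5360 / √(28888 × 1187) = 5360 / 5855.7712 ≈ 0.9153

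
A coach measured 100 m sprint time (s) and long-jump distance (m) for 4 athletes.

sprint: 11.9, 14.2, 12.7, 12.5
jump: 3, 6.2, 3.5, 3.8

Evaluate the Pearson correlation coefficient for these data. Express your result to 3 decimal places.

0.978

n = 4, Σx = 51.3, Σy = 16.5, Σx² = 660.79, Σy² = 74.13, Σxy = 215.69
nΣxy − ΣxΣy = 862.76 − 846.45 = 16.31
nΣx² − (Σx)² = 2643.16 − 2631.69 = 11.47; nΣy² − (Σy)² = 296.52 − 272.25 = 24.27
r = 16.31 / √(11.47 × 24.27) = 16.31 / 16.6846 ≈ 0.978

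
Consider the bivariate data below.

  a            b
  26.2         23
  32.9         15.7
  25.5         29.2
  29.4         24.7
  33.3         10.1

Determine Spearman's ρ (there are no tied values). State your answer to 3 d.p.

Rank a: 2, 4, 1, 3, 5
Rank b: 3, 2, 5, 4, 1
d = rank(a) − rank(b): -1, 2, -4, -1, 4; Σd² = 38
ρ = 1 − 6Σd² / [n(n²−1)] = 1 − 6×38 / (5×24) = 1 − 228/120 ≈ -0.900

-0.900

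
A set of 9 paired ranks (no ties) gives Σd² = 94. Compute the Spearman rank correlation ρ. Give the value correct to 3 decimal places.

0.217

ρ = 1 − 6Σd² / [n(n²−1)] = 1 − 6×94 / (9×80)
  = 1 − 564/720 = 1 − 0.7833 ≈ 0.217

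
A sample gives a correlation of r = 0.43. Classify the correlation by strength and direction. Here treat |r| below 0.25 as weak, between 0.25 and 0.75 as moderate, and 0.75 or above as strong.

r = 0.43 > 0 so the relationship is positive.
|r| = 0.43, which falls in the moderate range.

moderate positive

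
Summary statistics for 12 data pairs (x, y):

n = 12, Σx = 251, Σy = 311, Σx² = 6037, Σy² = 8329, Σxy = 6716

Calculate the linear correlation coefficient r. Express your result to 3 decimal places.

0.458

r = (nΣxy − ΣxΣy) / √[(nΣx² − (Σx)²)(nΣy² − (Σy)²)]
Numerator: 12×6716 − 251×311 = 2531
Denominator: √[(72444 − 63001)(99948 − 96721)] = √[9443 × 3227] = 5520.1957
r = 2531 / 5520.1957 ≈ 0.458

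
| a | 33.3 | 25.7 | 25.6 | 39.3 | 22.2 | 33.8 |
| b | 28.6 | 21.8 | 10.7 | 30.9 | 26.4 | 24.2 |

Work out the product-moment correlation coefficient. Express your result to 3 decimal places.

0.557

n = 6, Σa = 179.9, Σb = 142.6, Σa² = 5604.51, Σb² = 3645.1, Σab = 4404.97
nΣab − ΣaΣb = 26429.82 − 25653.74 = 776.08
nΣa² − (Σa)² = 33627.06 − 32364.01 = 1263.05; nΣb² − (Σb)² = 21870.6 − 20334.76 = 1535.84
r = 776.08 / √(1263.05 × 1535.84) = 776.08 / 1392.7824 ≈ 0.557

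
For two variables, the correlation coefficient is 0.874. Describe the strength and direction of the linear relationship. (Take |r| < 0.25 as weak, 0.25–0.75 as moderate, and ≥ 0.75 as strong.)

strong positive

r = 0.874 > 0 so the relationship is positive.
|r| = 0.874, which falls in the strong range.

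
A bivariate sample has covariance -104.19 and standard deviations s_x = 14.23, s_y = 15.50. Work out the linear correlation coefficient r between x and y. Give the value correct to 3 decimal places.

r = Cov(x,y) / (s_x · s_y) = -104.19 / (14.23 × 15.50)
  = -104.19 / 220.5650 ≈ -0.472

-0.472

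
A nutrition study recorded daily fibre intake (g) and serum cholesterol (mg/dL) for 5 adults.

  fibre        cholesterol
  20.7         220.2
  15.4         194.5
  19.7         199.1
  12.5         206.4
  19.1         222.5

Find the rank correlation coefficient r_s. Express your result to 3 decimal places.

0.300

Rank fibre: 5, 2, 4, 1, 3
Rank cholesterol: 4, 1, 2, 3, 5
d = rank(fibre) − rank(cholesterol): 1, 1, 2, -2, -2; Σd² = 14
ρ = 1 − 6Σd² / [n(n²−1)] = 1 − 6×14 / (5×24) = 1 − 84/120 ≈ 0.300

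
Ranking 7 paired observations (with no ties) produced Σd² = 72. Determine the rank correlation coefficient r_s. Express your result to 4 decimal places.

ρ = 1 − 6Σd² / [n(n²−1)] = 1 − 6×72 / (7×48)
  = 1 − 432/336 = 1 − 1.28571 ≈ -0.2857

-0.2857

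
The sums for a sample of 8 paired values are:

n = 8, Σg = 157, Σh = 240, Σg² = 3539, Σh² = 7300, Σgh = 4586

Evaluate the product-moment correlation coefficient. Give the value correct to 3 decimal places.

r = (nΣgh − ΣgΣh) / √[(nΣg² − (Σg)²)(nΣh² − (Σh)²)]
Numerator: 8×4586 − 157×240 = -992
Denominator: √[(28312 − 24649)(58400 − 57600)] = √[3663 × 800] = 1711.8411
r = -992 / 1711.8411 ≈ -0.579

-0.579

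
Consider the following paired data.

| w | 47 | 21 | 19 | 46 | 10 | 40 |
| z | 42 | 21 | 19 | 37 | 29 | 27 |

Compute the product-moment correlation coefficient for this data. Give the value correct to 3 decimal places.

n = 6, Σw = 183, Σz = 175, Σw² = 6827, Σz² = 5505, Σwz = 5848
nΣwz − ΣwΣz = 35088 − 32025 = 3063
nΣw² − (Σw)² = 40962 − 33489 = 7473; nΣz² − (Σz)² = 33030 − 30625 = 2405
r = 3063 / √(7473 × 2405) = 3063 / 4239.4062 ≈ 0.723

0.723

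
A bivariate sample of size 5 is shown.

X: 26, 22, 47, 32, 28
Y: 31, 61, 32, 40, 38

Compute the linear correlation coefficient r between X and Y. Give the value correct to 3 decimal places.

n = 5, ΣX = 155, ΣY = 202, ΣX² = 5177, ΣY² = 8750, ΣXY = 5996
nΣXY − ΣXΣY = 29980 − 31310 = -1330
nΣX² − (ΣX)² = 25885 − 24025 = 1860; nΣY² − (ΣY)² = 43750 − 40804 = 2946
r = -1330 / √(1860 × 2946) = -1330 / 2340.8460 ≈ -0.568

-0.568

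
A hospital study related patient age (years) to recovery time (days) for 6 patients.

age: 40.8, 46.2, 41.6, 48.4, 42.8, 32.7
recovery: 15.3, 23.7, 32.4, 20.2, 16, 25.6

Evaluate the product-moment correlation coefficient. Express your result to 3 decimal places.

n = 6, Σx = 252.5, Σy = 133.2, Σx² = 10773.33, Σy² = 3164.94, Σxy = 5566.62
nΣxy − ΣxΣy = 33399.72 − 33633 = -233.28
nΣx² − (Σx)² = 64639.98 − 63756.25 = 883.73; nΣy² − (Σy)² = 18989.64 − 17742.24 = 1247.4
r = -233.28 / √(883.73 × 1247.4) = -233.28 / 1049.9356 ≈ -0.222

-0.222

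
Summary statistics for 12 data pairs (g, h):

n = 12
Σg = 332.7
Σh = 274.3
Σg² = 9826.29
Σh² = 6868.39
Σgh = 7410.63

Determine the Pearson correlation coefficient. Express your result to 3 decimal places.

r = (nΣgh − ΣgΣh) / √[(nΣg² − (Σg)²)(nΣh² − (Σh)²)]
Numerator: 12×7410.63 − 332.7×274.3 = -2332.05
Denominator: √[(117915.48 − 110689.29)(82420.68 − 75240.49)] = √[7226.19 × 7180.19] = 7203.1533
r = -2332.05 / 7203.1533 ≈ -0.324

-0.324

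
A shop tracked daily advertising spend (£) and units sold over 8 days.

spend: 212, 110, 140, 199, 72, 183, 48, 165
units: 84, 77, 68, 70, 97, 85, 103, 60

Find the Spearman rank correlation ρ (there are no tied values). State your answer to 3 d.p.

-0.429

Rank spend: 8, 3, 4, 7, 2, 6, 1, 5
Rank units: 5, 4, 2, 3, 7, 6, 8, 1
d = rank(spend) − rank(units): 3, -1, 2, 4, -5, 0, -7, 4; Σd² = 120
ρ = 1 − 6Σd² / [n(n²−1)] = 1 − 6×120 / (8×63) = 1 − 720/504 ≈ -0.429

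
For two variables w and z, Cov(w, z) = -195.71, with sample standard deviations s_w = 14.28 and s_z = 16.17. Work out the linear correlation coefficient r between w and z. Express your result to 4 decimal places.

r = Cov(w,z) / (s_w · s_z) = -195.71 / (14.28 × 16.17)
  = -195.71 / 230.9076 ≈ -0.8476

-0.8476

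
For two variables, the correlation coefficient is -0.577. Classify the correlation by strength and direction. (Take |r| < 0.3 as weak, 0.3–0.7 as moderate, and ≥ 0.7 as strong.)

r = -0.577 < 0 so the relationship is negative.
|r| = 0.577, which falls in the moderate range.

moderate negative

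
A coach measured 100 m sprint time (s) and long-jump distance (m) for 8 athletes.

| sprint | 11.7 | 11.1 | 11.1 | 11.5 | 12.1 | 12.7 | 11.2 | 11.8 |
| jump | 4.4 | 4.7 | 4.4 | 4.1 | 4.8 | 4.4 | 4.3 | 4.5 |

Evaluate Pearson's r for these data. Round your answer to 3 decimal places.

0.140

n = 8, Σx = 93.2, Σy = 35.6, Σx² = 1087.94, Σy² = 158.76, Σxy = 414.86
nΣxy − ΣxΣy = 3318.88 − 3317.92 = 0.96
nΣx² − (Σx)² = 8703.52 − 8686.24 = 17.28; nΣy² − (Σy)² = 1270.08 − 1267.36 = 2.72
r = 0.96 / √(17.28 × 2.72) = 0.96 / 6.8558 ≈ 0.140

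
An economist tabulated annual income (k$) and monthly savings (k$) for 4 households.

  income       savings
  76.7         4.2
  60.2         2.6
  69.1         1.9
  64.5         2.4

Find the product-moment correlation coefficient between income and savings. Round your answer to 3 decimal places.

n = 4, Σx = 270.5, Σy = 11.1, Σx² = 18441.99, Σy² = 33.77, Σxy = 764.75
nΣxy − ΣxΣy = 3059 − 3002.55 = 56.45
nΣx² − (Σx)² = 73767.96 − 73170.25 = 597.71; nΣy² − (Σy)² = 135.08 − 123.21 = 11.87
r = 56.45 / √(597.71 × 11.87) = 56.45 / 84.2307 ≈ 0.670

0.670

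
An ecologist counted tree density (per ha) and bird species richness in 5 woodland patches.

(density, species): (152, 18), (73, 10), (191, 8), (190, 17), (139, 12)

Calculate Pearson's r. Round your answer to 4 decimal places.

0.2458

n = 5, Σx = 745, Σy = 65, Σx² = 120335, Σy² = 921, Σxy = 9892
nΣxy − ΣxΣy = 49460 − 48425 = 1035
nΣx² − (Σx)² = 601675 − 555025 = 46650; nΣy² − (Σy)² = 4605 − 4225 = 380
r = 1035 / √(46650 × 380) = 1035 / 4210.3444 ≈ 0.2458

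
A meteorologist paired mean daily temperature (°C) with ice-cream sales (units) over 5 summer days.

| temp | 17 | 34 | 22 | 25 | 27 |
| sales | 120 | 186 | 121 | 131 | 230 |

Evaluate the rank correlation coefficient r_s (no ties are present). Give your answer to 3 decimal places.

Rank temp: 1, 5, 2, 3, 4
Rank sales: 1, 4, 2, 3, 5
d = rank(temp) − rank(sales): 0, 1, 0, 0, -1; Σd² = 2
ρ = 1 − 6Σd² / [n(n²−1)] = 1 − 6×2 / (5×24) = 1 − 12/120 ≈ 0.900

0.900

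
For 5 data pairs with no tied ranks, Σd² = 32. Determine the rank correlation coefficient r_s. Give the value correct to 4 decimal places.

-0.6000

ρ = 1 − 6Σd² / [n(n²−1)] = 1 − 6×32 / (5×24)
  = 1 − 192/120 = 1 − 1.60000 ≈ -0.6000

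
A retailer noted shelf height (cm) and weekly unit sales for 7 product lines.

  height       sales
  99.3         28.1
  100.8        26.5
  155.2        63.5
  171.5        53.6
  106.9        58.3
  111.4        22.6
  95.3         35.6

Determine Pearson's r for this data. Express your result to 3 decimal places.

n = 7, Σx = 840.4, Σy = 288.2, Σx² = 106440.08, Σy² = 13574.08, Σxy = 36651.72
nΣxy − ΣxΣy = 256562.04 − 242203.28 = 14358.76
nΣx² − (Σx)² = 745080.56 − 706272.16 = 38808.4; nΣy² − (Σy)² = 95018.56 − 83059.24 = 11959.32
r = 14358.76 / √(38808.4 × 11959.32) = 14358.76 / 21543.4926 ≈ 0.667

0.667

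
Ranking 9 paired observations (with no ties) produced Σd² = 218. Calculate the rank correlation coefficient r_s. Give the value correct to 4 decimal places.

ρ = 1 − 6Σd² / [n(n²−1)] = 1 − 6×218 / (9×80)
  = 1 − 1308/720 = 1 − 1.81667 ≈ -0.8167

-0.8167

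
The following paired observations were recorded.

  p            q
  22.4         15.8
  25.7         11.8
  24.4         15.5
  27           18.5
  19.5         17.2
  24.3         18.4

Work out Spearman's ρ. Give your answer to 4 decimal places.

0.0286

Rank p: 2, 5, 4, 6, 1, 3
Rank q: 3, 1, 2, 6, 4, 5
d = rank(p) − rank(q): -1, 4, 2, 0, -3, -2; Σd² = 34
ρ = 1 − 6Σd² / [n(n²−1)] = 1 − 6×34 / (6×35) = 1 − 204/210 ≈ 0.0286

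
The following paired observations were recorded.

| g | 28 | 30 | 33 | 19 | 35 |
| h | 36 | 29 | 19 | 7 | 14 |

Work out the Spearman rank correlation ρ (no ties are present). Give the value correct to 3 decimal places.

0.000

Rank g: 2, 3, 4, 1, 5
Rank h: 5, 4, 3, 1, 2
d = rank(g) − rank(h): -3, -1, 1, 0, 3; Σd² = 20
ρ = 1 − 6Σd² / [n(n²−1)] = 1 − 6×20 / (5×24) = 1 − 120/120 ≈ 0.000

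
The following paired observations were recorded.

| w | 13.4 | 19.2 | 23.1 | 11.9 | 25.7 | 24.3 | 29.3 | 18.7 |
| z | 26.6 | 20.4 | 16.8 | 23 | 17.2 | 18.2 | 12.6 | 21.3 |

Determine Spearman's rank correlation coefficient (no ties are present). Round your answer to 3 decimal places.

Rank w: 2, 4, 5, 1, 7, 6, 8, 3
Rank z: 8, 5, 2, 7, 3, 4, 1, 6
d = rank(w) − rank(z): -6, -1, 3, -6, 4, 2, 7, -3; Σd² = 160
ρ = 1 − 6Σd² / [n(n²−1)] = 1 − 6×160 / (8×63) = 1 − 960/504 ≈ -0.905

-0.905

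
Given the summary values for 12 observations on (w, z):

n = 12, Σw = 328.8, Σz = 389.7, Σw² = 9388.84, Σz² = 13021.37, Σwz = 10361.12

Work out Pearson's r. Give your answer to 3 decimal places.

-0.850

r = (nΣwz − ΣwΣz) / √[(nΣw² − (Σw)²)(nΣz² − (Σz)²)]
Numerator: 12×10361.12 − 328.8×389.7 = -3799.92
Denominator: √[(112666.08 − 108109.44)(156256.44 − 151866.09)] = √[4556.64 × 4390.35] = 4472.7223
r = -3799.92 / 4472.7223 ≈ -0.850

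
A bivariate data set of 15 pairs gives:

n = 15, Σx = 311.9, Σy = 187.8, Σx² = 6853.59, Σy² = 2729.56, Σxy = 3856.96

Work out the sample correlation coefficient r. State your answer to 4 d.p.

r = (nΣxy − ΣxΣy) / √[(nΣx² − (Σx)²)(nΣy² − (Σy)²)]
Numerator: 15×3856.96 − 311.9×187.8 = -720.42
Denominator: √[(102803.85 − 97281.61)(40943.4 − 35268.84)] = √[5522.24 × 5674.56] = 5597.8819
r = -720.42 / 5597.8819 ≈ -0.1287

-0.1287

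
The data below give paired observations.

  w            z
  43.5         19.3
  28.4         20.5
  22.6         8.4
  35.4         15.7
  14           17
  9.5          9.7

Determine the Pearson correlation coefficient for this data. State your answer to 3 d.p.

0.564

n = 6, Σw = 153.4, Σz = 90.6, Σw² = 4748.98, Σz² = 1492.88, Σwz = 2497.52
nΣwz − ΣwΣz = 14985.12 − 13898.04 = 1087.08
nΣw² − (Σw)² = 28493.88 − 23531.56 = 4962.32; nΣz² − (Σz)² = 8957.28 − 8208.36 = 748.92
r = 1087.08 / √(4962.32 × 748.92) = 1087.08 / 1927.7917 ≈ 0.564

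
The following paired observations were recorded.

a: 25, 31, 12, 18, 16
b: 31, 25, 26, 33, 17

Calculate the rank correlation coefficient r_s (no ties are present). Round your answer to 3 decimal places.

0.100

Rank a: 4, 5, 1, 3, 2
Rank b: 4, 2, 3, 5, 1
d = rank(a) − rank(b): 0, 3, -2, -2, 1; Σd² = 18
ρ = 1 − 6Σd² / [n(n²−1)] = 1 − 6×18 / (5×24) = 1 − 108/120 ≈ 0.100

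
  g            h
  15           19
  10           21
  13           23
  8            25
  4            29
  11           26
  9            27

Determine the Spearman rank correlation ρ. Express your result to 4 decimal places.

-0.7500

Rank g: 7, 4, 6, 2, 1, 5, 3
Rank h: 1, 2, 3, 4, 7, 5, 6
d = rank(g) − rank(h): 6, 2, 3, -2, -6, 0, -3; Σd² = 98
ρ = 1 − 6Σd² / [n(n²−1)] = 1 − 6×98 / (7×48) = 1 − 588/336 ≈ -0.7500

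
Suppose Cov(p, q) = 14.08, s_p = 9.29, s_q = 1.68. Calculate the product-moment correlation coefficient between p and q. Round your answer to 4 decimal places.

0.9021

r = Cov(p,q) / (s_p · s_q) = 14.08 / (9.29 × 1.68)
  = 14.08 / 15.6072 ≈ 0.9021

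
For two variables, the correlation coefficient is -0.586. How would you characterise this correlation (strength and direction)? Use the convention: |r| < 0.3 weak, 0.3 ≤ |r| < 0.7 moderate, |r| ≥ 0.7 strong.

r = -0.586 < 0 so the relationship is negative.
|r| = 0.586, which falls in the moderate range.

moderate negative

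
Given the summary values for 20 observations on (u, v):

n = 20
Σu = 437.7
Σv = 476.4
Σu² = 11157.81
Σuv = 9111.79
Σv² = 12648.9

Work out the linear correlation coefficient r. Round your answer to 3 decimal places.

r = (nΣuv − ΣuΣv) / √[(nΣu² − (Σu)²)(nΣv² − (Σv)²)]
Numerator: 20×9111.79 − 437.7×476.4 = -26284.48
Denominator: √[(223156.2 − 191581.29)(252978 − 226956.96)] = √[31574.91 × 26021.04] = 28663.7750
r = -26284.48 / 28663.7750 ≈ -0.917

-0.917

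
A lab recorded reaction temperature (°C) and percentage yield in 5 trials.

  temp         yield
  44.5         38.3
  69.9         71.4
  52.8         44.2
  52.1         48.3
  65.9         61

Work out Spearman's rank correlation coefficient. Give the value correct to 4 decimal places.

0.9000

Rank temp: 1, 5, 3, 2, 4
Rank yield: 1, 5, 2, 3, 4
d = rank(temp) − rank(yield): 0, 0, 1, -1, 0; Σd² = 2
ρ = 1 − 6Σd² / [n(n²−1)] = 1 − 6×2 / (5×24) = 1 − 12/120 ≈ 0.9000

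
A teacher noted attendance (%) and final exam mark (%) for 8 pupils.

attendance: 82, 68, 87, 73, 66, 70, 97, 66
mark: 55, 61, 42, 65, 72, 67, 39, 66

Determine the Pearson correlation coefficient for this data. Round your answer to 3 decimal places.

n = 8, Σx = 609, Σy = 467, Σx² = 47267, Σy² = 28285, Σxy = 34638
nΣxy − ΣxΣy = 277104 − 284403 = -7299
nΣx² − (Σx)² = 378136 − 370881 = 7255; nΣy² − (Σy)² = 226280 − 218089 = 8191
r = -7299 / √(7255 × 8191) = -7299 / 7708.8070 ≈ -0.947

-0.947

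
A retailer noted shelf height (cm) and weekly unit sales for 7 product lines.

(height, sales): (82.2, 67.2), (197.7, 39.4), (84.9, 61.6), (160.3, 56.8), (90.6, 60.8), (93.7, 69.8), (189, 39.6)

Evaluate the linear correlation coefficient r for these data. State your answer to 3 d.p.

n = 7, Σx = 898.4, Σy = 395.2, Σx² = 131455.28, Σy² = 23225.84, Σxy = 47181.24
nΣxy − ΣxΣy = 330268.68 − 355047.68 = -24779
nΣx² − (Σx)² = 920186.96 − 807122.56 = 113064.4; nΣy² − (Σy)² = 162580.88 − 156183.04 = 6397.84
r = -24779 / √(113064.4 × 6397.84) = -24779 / 26895.5004 ≈ -0.921

-0.921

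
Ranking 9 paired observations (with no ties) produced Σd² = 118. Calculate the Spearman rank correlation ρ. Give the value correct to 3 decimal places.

ρ = 1 − 6Σd² / [n(n²−1)] = 1 − 6×118 / (9×80)
  = 1 − 708/720 = 1 − 0.9833 ≈ 0.017

0.017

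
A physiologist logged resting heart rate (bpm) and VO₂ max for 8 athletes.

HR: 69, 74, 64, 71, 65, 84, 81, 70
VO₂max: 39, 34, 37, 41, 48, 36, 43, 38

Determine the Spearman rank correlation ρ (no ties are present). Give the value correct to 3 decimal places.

Rank HR: 3, 6, 1, 5, 2, 8, 7, 4
Rank VO₂max: 5, 1, 3, 6, 8, 2, 7, 4
d = rank(HR) − rank(VO₂max): -2, 5, -2, -1, -6, 6, 0, 0; Σd² = 106
ρ = 1 − 6Σd² / [n(n²−1)] = 1 − 6×106 / (8×63) = 1 − 636/504 ≈ -0.262

-0.262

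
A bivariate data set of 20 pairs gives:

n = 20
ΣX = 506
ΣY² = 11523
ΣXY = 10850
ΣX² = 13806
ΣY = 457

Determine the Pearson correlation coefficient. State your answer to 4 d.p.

r = (nΣXY − ΣXΣY) / √[(nΣX² − (ΣX)²)(nΣY² − (ΣY)²)]
Numerator: 20×10850 − 506×457 = -14242
Denominator: √[(276120 − 256036)(230460 − 208849)] = √[20084 × 21611] = 20833.5144
r = -14242 / 20833.5144 ≈ -0.6836

-0.6836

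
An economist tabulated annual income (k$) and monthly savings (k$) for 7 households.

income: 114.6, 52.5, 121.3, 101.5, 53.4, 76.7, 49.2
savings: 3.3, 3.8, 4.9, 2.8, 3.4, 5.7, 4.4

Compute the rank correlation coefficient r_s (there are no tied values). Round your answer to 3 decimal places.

-0.107

Rank income: 6, 2, 7, 5, 3, 4, 1
Rank savings: 2, 4, 6, 1, 3, 7, 5
d = rank(income) − rank(savings): 4, -2, 1, 4, 0, -3, -4; Σd² = 62
ρ = 1 − 6Σd² / [n(n²−1)] = 1 − 6×62 / (7×48) = 1 − 372/336 ≈ -0.107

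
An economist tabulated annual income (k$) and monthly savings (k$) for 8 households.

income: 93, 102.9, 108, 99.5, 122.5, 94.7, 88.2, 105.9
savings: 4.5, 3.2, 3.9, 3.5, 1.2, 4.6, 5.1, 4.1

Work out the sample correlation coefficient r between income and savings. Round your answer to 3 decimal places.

n = 8, Σx = 814.7, Σy = 30.1, Σx² = 83770.05, Σy² = 123.37, Σxy = 2983.86
nΣxy − ΣxΣy = 23870.88 − 24522.47 = -651.59
nΣx² − (Σx)² = 670160.4 − 663736.09 = 6424.31; nΣy² − (Σy)² = 986.96 − 906.01 = 80.95
r = -651.59 / √(6424.31 × 80.95) = -651.59 / 721.1435 ≈ -0.904

-0.904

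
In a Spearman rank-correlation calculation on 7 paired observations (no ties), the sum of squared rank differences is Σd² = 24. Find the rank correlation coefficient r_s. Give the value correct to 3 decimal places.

0.571

ρ = 1 − 6Σd² / [n(n²−1)] = 1 − 6×24 / (7×48)
  = 1 − 144/336 = 1 − 0.4286 ≈ 0.571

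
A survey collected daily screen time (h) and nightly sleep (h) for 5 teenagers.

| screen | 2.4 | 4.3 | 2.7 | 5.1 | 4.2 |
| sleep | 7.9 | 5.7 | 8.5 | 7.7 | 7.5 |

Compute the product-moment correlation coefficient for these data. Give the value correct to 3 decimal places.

-0.479

n = 5, Σx = 18.7, Σy = 37.3, Σx² = 75.19, Σy² = 282.69, Σxy = 137.19
nΣxy − ΣxΣy = 685.95 − 697.51 = -11.56
nΣx² − (Σx)² = 375.95 − 349.69 = 26.26; nΣy² − (Σy)² = 1413.45 − 1391.29 = 22.16
r = -11.56 / √(26.26 × 22.16) = -11.56 / 24.1231 ≈ -0.479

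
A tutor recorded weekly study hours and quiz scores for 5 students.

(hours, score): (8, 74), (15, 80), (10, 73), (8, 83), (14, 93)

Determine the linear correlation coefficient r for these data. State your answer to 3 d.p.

0.513

n = 5, Σx = 55, Σy = 403, Σx² = 649, Σy² = 32743, Σxy = 4488
nΣxy − ΣxΣy = 22440 − 22165 = 275
nΣx² − (Σx)² = 3245 − 3025 = 220; nΣy² − (Σy)² = 163715 − 162409 = 1306
r = 275 / √(220 × 1306) = 275 / 536.0224 ≈ 0.513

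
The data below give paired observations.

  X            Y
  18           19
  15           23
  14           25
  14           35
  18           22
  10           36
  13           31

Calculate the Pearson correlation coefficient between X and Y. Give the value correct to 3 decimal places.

n = 7, ΣX = 102, ΣY = 191, ΣX² = 1534, ΣY² = 5481, ΣXY = 2686
nΣXY − ΣXΣY = 18802 − 19482 = -680
nΣX² − (ΣX)² = 10738 − 10404 = 334; nΣY² − (ΣY)² = 38367 − 36481 = 1886
r = -680 / √(334 × 1886) = -680 / 793.6775 ≈ -0.857

-0.857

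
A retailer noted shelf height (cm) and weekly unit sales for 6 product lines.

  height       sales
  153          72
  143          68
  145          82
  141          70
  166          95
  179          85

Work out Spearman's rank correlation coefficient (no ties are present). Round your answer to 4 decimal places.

Rank height: 4, 2, 3, 1, 5, 6
Rank sales: 3, 1, 4, 2, 6, 5
d = rank(height) − rank(sales): 1, 1, -1, -1, -1, 1; Σd² = 6
ρ = 1 − 6Σd² / [n(n²−1)] = 1 − 6×6 / (6×35) = 1 − 36/210 ≈ 0.8286

0.8286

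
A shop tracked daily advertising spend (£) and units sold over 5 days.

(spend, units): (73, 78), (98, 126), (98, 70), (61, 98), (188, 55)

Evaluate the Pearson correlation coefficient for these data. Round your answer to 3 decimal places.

-0.550

n = 5, Σx = 518, Σy = 427, Σx² = 63602, Σy² = 39489, Σxy = 41220
nΣxy − ΣxΣy = 206100 − 221186 = -15086
nΣx² − (Σx)² = 318010 − 268324 = 49686; nΣy² − (Σy)² = 197445 − 182329 = 15116
r = -15086 / √(49686 × 15116) = -15086 / 27405.3567 ≈ -0.550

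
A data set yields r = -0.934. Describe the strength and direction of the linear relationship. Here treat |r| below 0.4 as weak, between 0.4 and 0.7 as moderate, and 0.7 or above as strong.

r = -0.934 < 0 so the relationship is negative.
|r| = 0.934, which falls in the strong range.

strong negative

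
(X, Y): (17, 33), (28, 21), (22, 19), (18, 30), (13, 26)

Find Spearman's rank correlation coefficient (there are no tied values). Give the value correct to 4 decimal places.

-0.6000

Rank X: 2, 5, 4, 3, 1
Rank Y: 5, 2, 1, 4, 3
d = rank(X) − rank(Y): -3, 3, 3, -1, -2; Σd² = 32
ρ = 1 − 6Σd² / [n(n²−1)] = 1 − 6×32 / (5×24) = 1 − 192/120 ≈ -0.6000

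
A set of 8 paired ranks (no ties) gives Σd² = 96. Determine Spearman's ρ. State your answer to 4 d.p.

-0.1429

ρ = 1 − 6Σd² / [n(n²−1)] = 1 − 6×96 / (8×63)
  = 1 − 576/504 = 1 − 1.14286 ≈ -0.1429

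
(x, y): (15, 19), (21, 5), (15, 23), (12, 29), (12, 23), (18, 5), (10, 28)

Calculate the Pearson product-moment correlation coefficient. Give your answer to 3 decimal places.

n = 7, Σx = 103, Σy = 132, Σx² = 1603, Σy² = 3094, Σxy = 1729
nΣxy − ΣxΣy = 12103 − 13596 = -1493
nΣx² − (Σx)² = 11221 − 10609 = 612; nΣy² − (Σy)² = 21658 − 17424 = 4234
r = -1493 / √(612 × 4234) = -1493 / 1609.7230 ≈ -0.927

-0.927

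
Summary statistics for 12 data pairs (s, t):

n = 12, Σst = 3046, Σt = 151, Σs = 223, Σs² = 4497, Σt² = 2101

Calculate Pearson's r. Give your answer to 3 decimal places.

0.901

r = (nΣst − ΣsΣt) / √[(nΣs² − (Σs)²)(nΣt² − (Σt)²)]
Numerator: 12×3046 − 223×151 = 2879
Denominator: √[(53964 − 49729)(25212 − 22801)] = √[4235 × 2411] = 3195.4006
r = 2879 / 3195.4006 ≈ 0.901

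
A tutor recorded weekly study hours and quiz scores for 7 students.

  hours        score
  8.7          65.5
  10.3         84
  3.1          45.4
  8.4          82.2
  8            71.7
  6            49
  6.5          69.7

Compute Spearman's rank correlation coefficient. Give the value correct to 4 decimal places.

Rank hours: 6, 7, 1, 5, 4, 2, 3
Rank score: 3, 7, 1, 6, 5, 2, 4
d = rank(hours) − rank(score): 3, 0, 0, -1, -1, 0, -1; Σd² = 12
ρ = 1 − 6Σd² / [n(n²−1)] = 1 − 6×12 / (7×48) = 1 − 72/336 ≈ 0.7857

0.7857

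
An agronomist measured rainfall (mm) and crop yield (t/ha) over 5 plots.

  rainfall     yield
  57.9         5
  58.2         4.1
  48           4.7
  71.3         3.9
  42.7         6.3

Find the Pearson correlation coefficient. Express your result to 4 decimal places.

-0.8175

n = 5, Σx = 278.1, Σy = 24, Σx² = 15950.63, Σy² = 118.8, Σxy = 1300.8
nΣxy − ΣxΣy = 6504 − 6674.4 = -170.4
nΣx² − (Σx)² = 79753.15 − 77339.61 = 2413.54; nΣy² − (Σy)² = 594 − 576 = 18
r = -170.4 / √(2413.54 × 18) = -170.4 / 208.4316 ≈ -0.8175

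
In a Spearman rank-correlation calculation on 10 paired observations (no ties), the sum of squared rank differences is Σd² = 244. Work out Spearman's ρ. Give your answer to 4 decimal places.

-0.4788

ρ = 1 − 6Σd² / [n(n²−1)] = 1 − 6×244 / (10×99)
  = 1 − 1464/990 = 1 − 1.47879 ≈ -0.4788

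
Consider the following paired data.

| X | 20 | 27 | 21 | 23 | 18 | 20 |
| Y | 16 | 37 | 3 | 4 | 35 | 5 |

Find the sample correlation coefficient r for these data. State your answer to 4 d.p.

n = 6, ΣX = 129, ΣY = 100, ΣX² = 2823, ΣY² = 2900, ΣXY = 2204
nΣXY − ΣXΣY = 13224 − 12900 = 324
nΣX² − (ΣX)² = 16938 − 16641 = 297; nΣY² − (ΣY)² = 17400 − 10000 = 7400
r = 324 / √(297 × 7400) = 324 / 1482.4979 ≈ 0.2186

0.2186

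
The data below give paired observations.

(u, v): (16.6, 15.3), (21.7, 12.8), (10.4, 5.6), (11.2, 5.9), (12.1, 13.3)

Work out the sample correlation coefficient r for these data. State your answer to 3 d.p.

n = 5, Σu = 72, Σv = 52.9, Σu² = 1126.46, Σv² = 640.99, Σuv = 816.99
nΣuv − ΣuΣv = 4084.95 − 3808.8 = 276.15
nΣu² − (Σu)² = 5632.3 − 5184 = 448.3; nΣv² − (Σv)² = 3204.95 − 2798.41 = 406.54
r = 276.15 / √(448.3 × 406.54) = 276.15 / 426.9097 ≈ 0.647

0.647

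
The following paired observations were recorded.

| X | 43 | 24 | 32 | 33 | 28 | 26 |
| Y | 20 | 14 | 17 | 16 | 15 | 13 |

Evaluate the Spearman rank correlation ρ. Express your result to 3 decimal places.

Rank X: 6, 1, 4, 5, 3, 2
Rank Y: 6, 2, 5, 4, 3, 1
d = rank(X) − rank(Y): 0, -1, -1, 1, 0, 1; Σd² = 4
ρ = 1 − 6Σd² / [n(n²−1)] = 1 − 6×4 / (6×35) = 1 − 24/210 ≈ 0.886

0.886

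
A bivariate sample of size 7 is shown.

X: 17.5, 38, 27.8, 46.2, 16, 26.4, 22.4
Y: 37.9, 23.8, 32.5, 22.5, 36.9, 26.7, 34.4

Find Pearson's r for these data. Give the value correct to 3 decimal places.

n = 7, ΣX = 194.3, ΣY = 214.7, ΣX² = 6112.25, ΣY² = 6823.21, ΣXY = 5576.49
nΣXY − ΣXΣY = 39035.43 − 41716.21 = -2680.78
nΣX² − (ΣX)² = 42785.75 − 37752.49 = 5033.26; nΣY² − (ΣY)² = 47762.47 − 46096.09 = 1666.38
r = -2680.78 / √(5033.26 × 1666.38) = -2680.78 / 2896.0877 ≈ -0.926

-0.926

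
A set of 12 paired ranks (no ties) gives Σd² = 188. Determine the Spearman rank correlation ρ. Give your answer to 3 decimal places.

ρ = 1 − 6Σd² / [n(n²−1)] = 1 − 6×188 / (12×143)
  = 1 − 1128/1716 = 1 − 0.6573 ≈ 0.343

0.343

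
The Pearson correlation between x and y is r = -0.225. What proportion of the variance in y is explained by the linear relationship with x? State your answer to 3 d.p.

r² = (-0.225)² = 0.051

0.051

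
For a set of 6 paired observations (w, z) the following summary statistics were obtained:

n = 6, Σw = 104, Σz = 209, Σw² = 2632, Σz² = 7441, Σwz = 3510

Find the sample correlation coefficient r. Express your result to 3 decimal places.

-0.308

r = (nΣwz − ΣwΣz) / √[(nΣw² − (Σw)²)(nΣz² − (Σz)²)]
Numerator: 6×3510 − 104×209 = -676
Denominator: √[(15792 − 10816)(44646 − 43681)] = √[4976 × 965] = 2191.3101
r = -676 / 2191.3101 ≈ -0.308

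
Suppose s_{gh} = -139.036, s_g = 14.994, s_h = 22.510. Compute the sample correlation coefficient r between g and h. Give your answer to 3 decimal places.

r = Cov(g,h) / (s_g · s_h) = -139.036 / (14.994 × 22.510)
  = -139.036 / 337.5149 ≈ -0.412

-0.412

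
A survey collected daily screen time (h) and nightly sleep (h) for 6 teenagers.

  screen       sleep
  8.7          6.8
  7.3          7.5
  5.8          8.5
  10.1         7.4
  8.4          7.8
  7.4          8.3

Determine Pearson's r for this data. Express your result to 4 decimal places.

n = 6, Σx = 47.7, Σy = 46.3, Σx² = 389.95, Σy² = 359.23, Σxy = 364.89
nΣxy − ΣxΣy = 2189.34 − 2208.51 = -19.17
nΣx² − (Σx)² = 2339.7 − 2275.29 = 64.41; nΣy² − (Σy)² = 2155.38 − 2143.69 = 11.69
r = -19.17 / √(64.41 × 11.69) = -19.17 / 27.4400 ≈ -0.6986

-0.6986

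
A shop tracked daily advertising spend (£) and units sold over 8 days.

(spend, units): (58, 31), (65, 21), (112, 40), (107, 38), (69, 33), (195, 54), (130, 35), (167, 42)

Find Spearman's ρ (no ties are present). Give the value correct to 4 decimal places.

Rank spend: 1, 2, 5, 4, 3, 8, 6, 7
Rank units: 2, 1, 6, 5, 3, 8, 4, 7
d = rank(spend) − rank(units): -1, 1, -1, -1, 0, 0, 2, 0; Σd² = 8
ρ = 1 − 6Σd² / [n(n²−1)] = 1 − 6×8 / (8×63) = 1 − 48/504 ≈ 0.9048

0.9048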